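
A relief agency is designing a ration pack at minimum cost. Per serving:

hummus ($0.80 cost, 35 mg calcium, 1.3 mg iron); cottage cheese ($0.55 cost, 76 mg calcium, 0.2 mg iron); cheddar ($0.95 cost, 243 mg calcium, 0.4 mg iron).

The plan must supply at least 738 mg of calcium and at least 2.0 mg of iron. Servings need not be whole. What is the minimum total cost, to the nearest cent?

$3.30

Minimising a linear cost over {calcium ≥ 738, iron ≥ 2.0, servings ≥ 0} — the optimum is at a vertex, using one or two foods.
hummus only: max(738/35, 2.0/1.3) = 21.09 servings → $16.87.
cottage cheese only: max(738/76, 2.0/0.2) = 10 servings → $5.50.
cheddar only: max(738/243, 2.0/0.4) = 5 servings → $4.75.
hummus + cottage cheese with both tight: 0.04793 servings and 9.688 servings → $5.37.
hummus + cheddar with both tight: 0.632 servings and 2.946 servings → $3.30.
cottage cheese + cheddar with both targets exact would need a negative amount; discard.
Cheapest feasible corner: $3.30.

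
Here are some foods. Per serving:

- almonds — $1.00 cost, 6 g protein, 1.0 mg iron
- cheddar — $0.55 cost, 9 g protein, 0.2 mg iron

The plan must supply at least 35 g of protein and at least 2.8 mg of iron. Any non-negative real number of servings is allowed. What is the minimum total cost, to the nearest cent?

$3.62

Check every corner: each single food scaled to meet both minima, and each pair solved so both constraints bind.
almonds only: max(35/6, 2.8/1.0) = 5.833 servings → $5.83.
cheddar only: max(35/9, 2.8/0.2) = 14 servings → $7.70.
almonds + cheddar with both tight: 2.333 servings and 2.333 servings → $3.62.
So the least-cost plan costs $3.62.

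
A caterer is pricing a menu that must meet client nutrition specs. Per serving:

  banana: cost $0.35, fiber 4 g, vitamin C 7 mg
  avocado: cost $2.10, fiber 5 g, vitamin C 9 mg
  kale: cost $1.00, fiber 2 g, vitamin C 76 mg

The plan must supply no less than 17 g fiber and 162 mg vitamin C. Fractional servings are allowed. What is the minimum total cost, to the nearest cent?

An LP optimum is at a vertex; with two nutrient constraints at most two foods are used. Check each candidate.
banana only: max(17/4, 162/7) = 23.14 servings → $8.10.
avocado only: max(17/5, 162/9) = 18 servings → $37.80.
kale only: max(17/2, 162/76) = 8.5 servings → $8.50.
banana + avocado: the both-tight solution has a negative serving — not a feasible corner.
banana + kale with both tight: 3.338 servings and 1.824 servings → $2.99.
avocado + kale with both tight: 2.674 servings and 1.815 servings → $7.43.
So the least-cost plan costs $2.99.

$2.99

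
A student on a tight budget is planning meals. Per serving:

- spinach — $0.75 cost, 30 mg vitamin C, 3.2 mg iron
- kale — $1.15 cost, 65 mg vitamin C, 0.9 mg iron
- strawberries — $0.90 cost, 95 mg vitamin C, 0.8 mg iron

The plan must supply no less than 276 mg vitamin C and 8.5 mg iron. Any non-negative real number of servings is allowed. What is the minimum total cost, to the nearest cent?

$3.59

For a min-cost LP with two ≥-constraints, a basic feasible solution has at most two positive variables.
spinach only: max(276/30, 8.5/3.2) = 9.2 servings → $6.90.
kale only: max(276/65, 8.5/0.9) = 9.444 servings → $10.86.
strawberries only: max(276/95, 8.5/0.8) = 10.62 servings → $9.56.
spinach + kale with both tight: 1.68 servings and 3.471 servings → $5.25.
spinach + strawberries with both tight: 2.095 servings and 2.244 servings → $3.59.
kale + strawberries: the both-tight solution has a negative serving — not a feasible corner.
Cheapest feasible corner: $3.59.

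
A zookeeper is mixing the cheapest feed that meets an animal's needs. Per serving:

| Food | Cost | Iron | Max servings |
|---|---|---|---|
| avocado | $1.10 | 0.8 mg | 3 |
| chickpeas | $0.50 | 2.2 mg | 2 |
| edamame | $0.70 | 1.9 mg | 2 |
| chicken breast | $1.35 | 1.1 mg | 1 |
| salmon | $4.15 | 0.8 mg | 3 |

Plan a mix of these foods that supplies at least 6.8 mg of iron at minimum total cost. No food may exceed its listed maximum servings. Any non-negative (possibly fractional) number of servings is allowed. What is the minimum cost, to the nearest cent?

Cost per mg of iron: chickpeas $0.2273, edamame $0.3684, chicken breast $1.2273, avocado $1.3750, salmon $5.1875.
Take 2 servings of chickpeas: +4.4 mg iron for $1.00 (total $1.00, still need 2.4 mg).
Take 1.263 servings of edamame: +2.4 mg iron for $0.88 (total $1.88, still need 0.0 mg).
Greedy by cheapest-per-mg is optimal for a single linear constraint, so the minimum cost is $1.88.

$1.88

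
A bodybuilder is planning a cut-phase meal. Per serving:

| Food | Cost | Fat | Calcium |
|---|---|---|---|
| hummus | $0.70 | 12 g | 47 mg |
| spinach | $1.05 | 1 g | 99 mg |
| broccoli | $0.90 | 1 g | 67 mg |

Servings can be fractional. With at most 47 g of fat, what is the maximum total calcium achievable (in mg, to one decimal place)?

4653.0 mg

Calcium per g fat: spinach 99, broccoli 67, hummus 3.917.
With no serving limits, spend the whole fat allowance on spinach: 47 g / 1 g × 99 mg = 4653.0 mg.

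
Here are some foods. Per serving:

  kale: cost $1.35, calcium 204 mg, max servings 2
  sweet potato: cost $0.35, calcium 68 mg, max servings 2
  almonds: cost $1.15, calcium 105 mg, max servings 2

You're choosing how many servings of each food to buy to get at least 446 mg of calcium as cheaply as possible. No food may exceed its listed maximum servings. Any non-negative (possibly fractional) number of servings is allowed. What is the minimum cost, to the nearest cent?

$2.75

Cost per mg of calcium: sweet potato $0.0051, kale $0.0066, almonds $0.0110.
Take 2 servings of sweet potato: +136.0 mg calcium for $0.70 (total $0.70, still need 310.0 mg).
Take 1.52 servings of kale: +310.0 mg calcium for $2.05 (total $2.75, still need 0.0 mg).
Filling from the cheapest source first is optimal under one linear minimum: $2.75.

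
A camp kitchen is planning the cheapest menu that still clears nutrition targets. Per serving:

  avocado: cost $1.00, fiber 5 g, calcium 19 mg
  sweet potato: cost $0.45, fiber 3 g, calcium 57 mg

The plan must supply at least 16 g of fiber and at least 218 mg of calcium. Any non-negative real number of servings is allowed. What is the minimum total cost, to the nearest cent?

With two linear requirements the optimum uses one or two foods; enumerate the corners.
avocado only: max(16/5, 218/19) = 11.47 servings → $11.47.
sweet potato only: max(16/3, 218/57) = 5.333 servings → $2.40.
avocado + sweet potato with both tight: 1.132 servings and 3.447 servings → $2.68.
The minimum over all feasible corners is $2.40.

$2.40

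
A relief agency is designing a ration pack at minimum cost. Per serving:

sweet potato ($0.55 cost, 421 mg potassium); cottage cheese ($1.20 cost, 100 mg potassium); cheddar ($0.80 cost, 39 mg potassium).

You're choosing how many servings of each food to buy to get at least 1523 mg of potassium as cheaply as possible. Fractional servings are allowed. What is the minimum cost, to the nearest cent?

Cost per mg of potassium: sweet potato $0.0013, cottage cheese $0.0120, cheddar $0.0205.
With no serving limits, use only sweet potato: 1523 mg / 421 mg = 3.618 servings × $0.55 = $1.99.

$1.99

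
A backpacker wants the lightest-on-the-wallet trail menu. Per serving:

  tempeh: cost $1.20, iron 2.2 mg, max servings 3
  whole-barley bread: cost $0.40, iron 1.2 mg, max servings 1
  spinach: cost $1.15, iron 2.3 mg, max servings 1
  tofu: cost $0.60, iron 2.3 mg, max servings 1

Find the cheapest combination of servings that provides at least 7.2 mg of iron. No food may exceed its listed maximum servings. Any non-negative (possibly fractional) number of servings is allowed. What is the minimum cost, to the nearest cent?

$2.91

Cost per mg of iron: tofu $0.2609, whole-barley bread $0.3333, spinach $0.5000, tempeh $0.5455.
Take 1 serving of tofu: +2.3 mg iron for $0.60 (total $0.60, still need 4.9 mg).
Take 1 serving of whole-barley bread: +1.2 mg iron for $0.40 (total $1.00, still need 3.7 mg).
Take 1 serving of spinach: +2.3 mg iron for $1.15 (total $2.15, still need 1.4 mg).
Take 0.6364 servings of tempeh: +1.4 mg iron for $0.76 (total $2.91, still need 0.0 mg).
Filling from the cheapest source first is optimal under one linear minimum: $2.91.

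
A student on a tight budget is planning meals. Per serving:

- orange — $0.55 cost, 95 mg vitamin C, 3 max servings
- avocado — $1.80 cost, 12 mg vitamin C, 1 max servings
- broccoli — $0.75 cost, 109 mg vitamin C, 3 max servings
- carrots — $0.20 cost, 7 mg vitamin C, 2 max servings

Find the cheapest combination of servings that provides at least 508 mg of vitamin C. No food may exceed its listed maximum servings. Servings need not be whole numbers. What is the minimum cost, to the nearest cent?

Cost per mg of vitamin C: orange $0.0058, broccoli $0.0069, carrots $0.0286, avocado $0.1500.
Take 3 servings of orange: +285.0 mg vitamin C for $1.65 (total $1.65, still need 223.0 mg).
Take 2.046 servings of broccoli: +223.0 mg vitamin C for $1.53 (total $3.18, still need 0.0 mg).
Greedy by cheapest-per-mg is optimal for a single linear constraint, so the minimum cost is $3.18.

$3.18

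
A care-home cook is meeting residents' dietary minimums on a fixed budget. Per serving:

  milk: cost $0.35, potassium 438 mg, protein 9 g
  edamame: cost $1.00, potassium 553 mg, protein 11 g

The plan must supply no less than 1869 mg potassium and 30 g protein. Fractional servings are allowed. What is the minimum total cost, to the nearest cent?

A basic optimal solution has at most two foods positive. Try each food alone and each pair with both targets met exactly.
milk only: max(1869/438, 30/9) = 4.267 servings → $1.49.
edamame only: max(1869/553, 30/11) = 3.38 servings → $3.38.
milk + edamame: intersection lies outside the first quadrant.
The minimum over all feasible corners is $1.49.

$1.49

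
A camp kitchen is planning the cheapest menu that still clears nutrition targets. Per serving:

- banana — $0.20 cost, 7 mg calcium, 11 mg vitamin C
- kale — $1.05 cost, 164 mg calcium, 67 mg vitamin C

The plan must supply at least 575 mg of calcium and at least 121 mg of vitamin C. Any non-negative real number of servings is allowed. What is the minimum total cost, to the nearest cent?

Compare the cost at each extreme point of the feasible region.
banana only: max(575/7, 121/11) = 82.14 servings → $16.43.
kale only: max(575/164, 121/67) = 3.506 servings → $3.68.
banana + kale: intersection lies outside the first quadrant.
Cheapest feasible corner: $3.68.

$3.68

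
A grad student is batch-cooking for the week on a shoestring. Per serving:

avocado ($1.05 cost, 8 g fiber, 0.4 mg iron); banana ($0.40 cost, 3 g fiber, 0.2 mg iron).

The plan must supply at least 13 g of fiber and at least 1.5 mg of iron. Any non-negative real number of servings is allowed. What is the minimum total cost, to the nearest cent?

avocado only: max(13/8, 1.5/0.4) = 3.75 servings → $3.94.
banana only: max(13/3, 1.5/0.2) = 7.5 servings → $3.00.
avocado + banana: intersection lies outside the first quadrant.
The minimum over all feasible corners is $3.00.

$3.00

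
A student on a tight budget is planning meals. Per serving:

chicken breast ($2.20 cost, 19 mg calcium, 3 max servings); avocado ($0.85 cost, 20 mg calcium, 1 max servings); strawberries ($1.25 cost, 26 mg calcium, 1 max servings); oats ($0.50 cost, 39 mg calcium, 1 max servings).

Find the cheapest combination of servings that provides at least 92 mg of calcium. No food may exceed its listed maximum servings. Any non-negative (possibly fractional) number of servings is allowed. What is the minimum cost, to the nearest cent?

$3.41

Cost per mg of calcium: oats $0.0128, avocado $0.0425, strawberries $0.0481, chicken breast $0.1158.
Take 1 serving of oats: +39.0 mg calcium for $0.50 (total $0.50, still need 53.0 mg).
Take 1 serving of avocado: +20.0 mg calcium for $0.85 (total $1.35, still need 33.0 mg).
Take 1 serving of strawberries: +26.0 mg calcium for $1.25 (total $2.60, still need 7.0 mg).
Take 0.3684 servings of chicken breast: +7.0 mg calcium for $0.81 (total $3.41, still need 0.0 mg).
Filling from the cheapest source first is optimal under one linear minimum: $3.41.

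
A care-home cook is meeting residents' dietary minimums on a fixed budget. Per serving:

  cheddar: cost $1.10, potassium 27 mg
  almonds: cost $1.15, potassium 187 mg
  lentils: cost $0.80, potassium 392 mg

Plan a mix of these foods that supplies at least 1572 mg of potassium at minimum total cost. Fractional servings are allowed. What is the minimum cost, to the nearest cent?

Cost per mg of potassium: lentils $0.0020, almonds $0.0061, cheddar $0.0407.
With no serving limits, use only lentils: 1572 mg / 392 mg = 4.01 servings × $0.80 = $3.21.

$3.21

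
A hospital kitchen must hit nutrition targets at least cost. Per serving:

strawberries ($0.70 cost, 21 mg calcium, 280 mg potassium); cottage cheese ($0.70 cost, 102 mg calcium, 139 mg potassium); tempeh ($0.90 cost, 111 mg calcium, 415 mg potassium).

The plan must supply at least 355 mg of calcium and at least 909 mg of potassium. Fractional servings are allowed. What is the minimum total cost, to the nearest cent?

$2.66

At the optimum either one food covers both requirements or two foods hit both targets exactly; no other combination can be cheaper.
strawberries only: max(355/21, 909/280) = 16.9 servings → $11.83.
cottage cheese only: max(355/102, 909/139) = 6.54 servings → $4.58.
tempeh only: max(355/111, 909/415) = 3.198 servings → $2.88.
strawberries + cottage cheese with both tight: 1.692 servings and 3.132 servings → $3.38.
strawberries + tempeh with both targets exact would need a negative amount; discard.
cottage cheese + tempeh with both tight: 1.726 servings and 1.612 servings → $2.66.
So the least-cost plan costs $2.66.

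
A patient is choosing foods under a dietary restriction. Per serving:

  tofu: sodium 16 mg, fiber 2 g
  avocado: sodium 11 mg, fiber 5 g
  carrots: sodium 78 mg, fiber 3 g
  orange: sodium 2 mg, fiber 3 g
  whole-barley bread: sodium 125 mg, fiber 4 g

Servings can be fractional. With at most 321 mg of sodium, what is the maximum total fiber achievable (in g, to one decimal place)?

Fiber per mg sodium: orange 1.5, avocado 0.4545, tofu 0.125, carrots 0.03846, whole-barley bread 0.032.
With no serving limits, spend the whole sodium allowance on orange: 321 mg / 2 mg × 3 g = 481.5 g.

481.5 g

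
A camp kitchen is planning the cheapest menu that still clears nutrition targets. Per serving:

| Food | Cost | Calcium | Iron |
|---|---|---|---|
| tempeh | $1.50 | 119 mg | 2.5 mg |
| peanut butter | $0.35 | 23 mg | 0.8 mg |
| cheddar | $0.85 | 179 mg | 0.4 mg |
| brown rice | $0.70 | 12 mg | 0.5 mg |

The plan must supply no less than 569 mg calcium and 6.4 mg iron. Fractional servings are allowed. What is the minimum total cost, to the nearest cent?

Compare the cost at each extreme point of the feasible region.
tempeh only: max(569/119, 6.4/2.5) = 4.782 servings → $7.17.
peanut butter only: max(569/23, 6.4/0.8) = 24.74 servings → $8.66.
cheddar only: max(569/179, 6.4/0.4) = 16 servings → $13.60.
brown rice only: max(569/12, 6.4/0.5) = 47.42 servings → $33.19.
tempeh + peanut butter: the both-tight solution has a negative serving — not a feasible corner.
tempeh + cheddar with both tight: 2.296 servings and 1.653 servings → $4.85.
tempeh + brown rice: the both-tight solution has a negative serving — not a feasible corner.
peanut butter + cheddar with both tight: 6.851 servings and 2.299 servings → $4.35.
peanut butter + brown rice: intersection lies outside the first quadrant.
cheddar + brown rice with both tight: 2.452 servings and 10.84 servings → $9.67.
Cheapest feasible corner: $4.35.

$4.35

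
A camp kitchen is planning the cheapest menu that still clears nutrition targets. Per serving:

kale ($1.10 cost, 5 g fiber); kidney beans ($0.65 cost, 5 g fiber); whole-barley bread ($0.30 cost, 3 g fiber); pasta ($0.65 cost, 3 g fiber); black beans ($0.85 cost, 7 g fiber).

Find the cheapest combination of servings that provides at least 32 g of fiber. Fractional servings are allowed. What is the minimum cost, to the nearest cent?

Cost per g of fiber: whole-barley bread $0.1000, black beans $0.1214, kidney beans $0.1300, pasta $0.2167, kale $0.2200.
With no serving limits, use only whole-barley bread: 32 g / 3 g = 10.67 servings × $0.30 = $3.20.

$3.20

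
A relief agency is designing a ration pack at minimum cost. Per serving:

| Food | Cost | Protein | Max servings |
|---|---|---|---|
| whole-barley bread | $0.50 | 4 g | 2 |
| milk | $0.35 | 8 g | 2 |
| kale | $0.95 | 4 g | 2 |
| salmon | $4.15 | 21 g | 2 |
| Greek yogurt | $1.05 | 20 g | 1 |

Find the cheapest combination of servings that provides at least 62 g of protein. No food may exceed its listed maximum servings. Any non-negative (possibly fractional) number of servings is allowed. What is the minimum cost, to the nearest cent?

$6.31

Cost per g of protein: milk $0.0437, Greek yogurt $0.0525, whole-barley bread $0.1250, salmon $0.1976, kale $0.2375.
Take 2 servings of milk: +16.0 g protein for $0.70 (total $0.70, still need 46.0 g).
Take 1 serving of Greek yogurt: +20.0 g protein for $1.05 (total $1.75, still need 26.0 g).
Take 2 servings of whole-barley bread: +8.0 g protein for $1.00 (total $2.75, still need 18.0 g).
Take 0.8571 servings of salmon: +18.0 g protein for $3.56 (total $6.31, still need 0.0 g).
Filling from the cheapest source first is optimal under one linear minimum: $6.31.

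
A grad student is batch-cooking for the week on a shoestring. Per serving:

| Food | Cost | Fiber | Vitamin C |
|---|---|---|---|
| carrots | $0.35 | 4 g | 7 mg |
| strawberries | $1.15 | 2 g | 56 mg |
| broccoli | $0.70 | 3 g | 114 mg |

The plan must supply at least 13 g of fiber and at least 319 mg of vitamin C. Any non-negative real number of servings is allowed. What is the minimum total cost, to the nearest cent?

$2.33

Two binding constraints pin down two serving amounts, so the optimal mix uses at most two foods. The candidates are each food alone (scaled to the tighter of fiber/vitamin C) and each pair with both constraints tight.
carrots only: max(13/4, 319/7) = 45.57 servings → $15.95.
strawberries only: max(13/2, 319/56) = 6.5 servings → $7.47.
broccoli only: max(13/3, 319/114) = 4.333 servings → $3.03.
carrots + strawberries with both tight: 0.4286 servings and 5.643 servings → $6.64.
carrots + broccoli with both tight: 1.207 servings and 2.724 servings → $2.33.
strawberries + broccoli: the both-tight solution has a negative serving — not a feasible corner.
Cheapest feasible corner: $2.33.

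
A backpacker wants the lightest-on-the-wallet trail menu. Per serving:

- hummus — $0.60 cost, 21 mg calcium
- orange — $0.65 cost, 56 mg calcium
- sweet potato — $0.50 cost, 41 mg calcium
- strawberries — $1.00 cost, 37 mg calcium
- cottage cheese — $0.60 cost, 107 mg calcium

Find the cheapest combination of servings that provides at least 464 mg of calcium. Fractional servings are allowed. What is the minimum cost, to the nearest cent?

Cost per mg of calcium: cottage cheese $0.0056, orange $0.0116, sweet potato $0.0122, strawberries $0.0270, hummus $0.0286.
With no serving limits, use only cottage cheese: 464 mg / 107 mg = 4.336 servings × $0.60 = $2.60.

$2.60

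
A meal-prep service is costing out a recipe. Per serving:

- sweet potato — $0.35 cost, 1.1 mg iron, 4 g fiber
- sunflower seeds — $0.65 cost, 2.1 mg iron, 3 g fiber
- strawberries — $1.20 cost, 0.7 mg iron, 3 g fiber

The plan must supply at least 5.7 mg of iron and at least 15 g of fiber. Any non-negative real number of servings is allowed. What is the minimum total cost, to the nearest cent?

$1.79

At the optimum either one food covers both requirements or two foods hit both targets exactly; no other combination can be cheaper.
sweet potato only: max(5.7/1.1, 15/4) = 5.182 servings → $1.81.
sunflower seeds only: max(5.7/2.1, 15/3) = 5 servings → $3.25.
strawberries only: max(5.7/0.7, 15/3) = 8.143 servings → $9.77.
sweet potato + sunflower seeds with both tight: 2.824 servings and 1.235 servings → $1.79.
sweet potato + strawberries: the both-tight solution has a negative serving — not a feasible corner.
sunflower seeds + strawberries with both tight: 1.571 servings and 3.429 servings → $5.14.
Cheapest feasible corner: $1.79.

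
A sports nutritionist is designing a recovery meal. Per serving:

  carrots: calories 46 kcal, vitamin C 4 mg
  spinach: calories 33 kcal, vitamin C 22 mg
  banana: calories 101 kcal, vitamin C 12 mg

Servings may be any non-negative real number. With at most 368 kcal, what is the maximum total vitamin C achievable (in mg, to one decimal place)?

245.3 mg

Vitamin C per kcal: spinach 0.6667, banana 0.1188, carrots 0.08696.
With no serving limits, spend the whole calories allowance on spinach: 368 kcal / 33 kcal × 22 mg = 245.3 mg.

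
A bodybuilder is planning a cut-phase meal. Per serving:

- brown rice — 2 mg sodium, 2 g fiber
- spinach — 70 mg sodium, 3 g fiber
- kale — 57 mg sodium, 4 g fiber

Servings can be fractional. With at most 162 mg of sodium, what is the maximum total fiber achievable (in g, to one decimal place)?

162.0 g

Fiber per mg sodium: brown rice 1, kale 0.07018, spinach 0.04286.
With no serving limits, spend the whole sodium allowance on brown rice: 162 mg / 2 mg × 2 g = 162.0 g.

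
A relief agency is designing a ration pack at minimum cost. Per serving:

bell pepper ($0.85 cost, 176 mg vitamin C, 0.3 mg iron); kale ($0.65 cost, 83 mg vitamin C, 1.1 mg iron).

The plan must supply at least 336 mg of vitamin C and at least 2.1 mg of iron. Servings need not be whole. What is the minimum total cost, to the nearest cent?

$2.02

At the optimum either one food covers both requirements or two foods hit both targets exactly; no other combination can be cheaper.
bell pepper only: max(336/176, 2.1/0.3) = 7 servings → $5.95.
kale only: max(336/83, 2.1/1.1) = 4.048 servings → $2.63.
bell pepper + kale with both tight: 1.158 servings and 1.593 servings → $2.02.
Cheapest feasible corner: $2.02.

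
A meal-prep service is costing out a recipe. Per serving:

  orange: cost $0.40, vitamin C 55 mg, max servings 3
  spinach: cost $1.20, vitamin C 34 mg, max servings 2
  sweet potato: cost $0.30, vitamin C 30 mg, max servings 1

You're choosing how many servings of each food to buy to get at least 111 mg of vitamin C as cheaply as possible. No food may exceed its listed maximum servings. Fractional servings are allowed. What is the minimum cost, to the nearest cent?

Cost per mg of vitamin C: orange $0.0073, sweet potato $0.0100, spinach $0.0353.
Take 2.018 servings of orange: +111.0 mg vitamin C for $0.81 (total $0.81, still need 0.0 mg).
Filling from the cheapest source first is optimal under one linear minimum: $0.81.

$0.81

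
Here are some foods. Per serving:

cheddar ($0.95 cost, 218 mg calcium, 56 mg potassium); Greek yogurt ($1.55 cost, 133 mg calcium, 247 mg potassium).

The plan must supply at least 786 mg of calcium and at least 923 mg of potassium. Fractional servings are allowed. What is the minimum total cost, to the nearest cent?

At the optimum either one food covers both requirements or two foods hit both targets exactly; no other combination can be cheaper.
cheddar only: max(786/218, 923/56) = 16.48 servings → $15.66.
Greek yogurt only: max(786/133, 923/247) = 5.91 servings → $9.16.
cheddar + Greek yogurt with both tight: 1.538 servings and 3.388 servings → $6.71.
The minimum over all feasible corners is $6.71.

$6.71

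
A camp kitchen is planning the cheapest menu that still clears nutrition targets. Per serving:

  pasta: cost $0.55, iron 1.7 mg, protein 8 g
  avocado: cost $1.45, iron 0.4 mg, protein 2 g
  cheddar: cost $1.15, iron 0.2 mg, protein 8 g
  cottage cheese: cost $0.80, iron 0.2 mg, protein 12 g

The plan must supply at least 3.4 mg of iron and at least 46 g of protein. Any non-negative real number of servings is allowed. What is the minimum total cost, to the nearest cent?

$3.09

Compare the cost at each extreme point of the feasible region.
pasta only: max(3.4/1.7, 46/8) = 5.75 servings → $3.16.
avocado only: max(3.4/0.4, 46/2) = 23 servings → $33.35.
cheddar only: max(3.4/0.2, 46/8) = 17 servings → $19.55.
cottage cheese only: max(3.4/0.2, 46/12) = 17 servings → $13.60.
pasta + avocado: the both-tight solution has a negative serving — not a feasible corner.
pasta + cheddar with both tight: 1.5 servings and 4.25 servings → $5.71.
pasta + cottage cheese with both tight: 1.681 servings and 2.713 servings → $3.09.
avocado + cheddar with both tight: 6.429 servings and 4.143 servings → $14.09.
avocado + cottage cheese with both tight: 7.182 servings and 2.636 servings → $12.52.
cheddar + cottage cheese: the both-tight solution has a negative serving — not a feasible corner.
Cheapest feasible corner: $3.09.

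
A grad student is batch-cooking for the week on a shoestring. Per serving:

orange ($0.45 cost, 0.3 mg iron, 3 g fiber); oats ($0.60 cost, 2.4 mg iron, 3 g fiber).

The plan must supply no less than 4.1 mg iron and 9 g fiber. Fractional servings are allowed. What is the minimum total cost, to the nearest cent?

Two binding constraints pin down two serving amounts, so the optimal mix uses at most two foods. The candidates are each food alone (scaled to the tighter of iron/fiber) and each pair with both constraints tight.
orange only: max(4.1/0.3, 9/3) = 13.67 servings → $6.15.
oats only: max(4.1/2.4, 9/3) = 3 servings → $1.80.
orange + oats with both tight: 1.476 servings and 1.524 servings → $1.58.
Cheapest feasible corner: $1.58.

$1.58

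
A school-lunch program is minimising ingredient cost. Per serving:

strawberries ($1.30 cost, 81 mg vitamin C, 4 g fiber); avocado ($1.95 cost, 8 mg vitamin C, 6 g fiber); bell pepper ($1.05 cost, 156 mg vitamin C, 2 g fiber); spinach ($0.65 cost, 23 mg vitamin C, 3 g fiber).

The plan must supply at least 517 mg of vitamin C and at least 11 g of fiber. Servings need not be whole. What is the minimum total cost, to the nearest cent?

Compare the cost at each extreme point of the feasible region.
strawberries only: max(517/81, 11/4) = 6.383 servings → $8.30.
avocado only: max(517/8, 11/6) = 64.62 servings → $126.02.
bell pepper only: max(517/156, 11/2) = 5.5 servings → $5.78.
spinach only: max(517/23, 11/3) = 22.48 servings → $14.61.
strawberries + avocado: intersection lies outside the first quadrant.
strawberries + bell pepper with both tight: 1.476 servings and 2.548 servings → $4.59.
strawberries + spinach with both targets exact would need a negative amount; discard.
avocado + bell pepper with both tight: 0.7413 servings and 3.276 servings → $4.89.
avocado + spinach: the both-tight solution has a negative serving — not a feasible corner.
bell pepper + spinach with both tight: 3.076 servings and 1.616 servings → $4.28.
So the least-cost plan costs $4.28.

$4.28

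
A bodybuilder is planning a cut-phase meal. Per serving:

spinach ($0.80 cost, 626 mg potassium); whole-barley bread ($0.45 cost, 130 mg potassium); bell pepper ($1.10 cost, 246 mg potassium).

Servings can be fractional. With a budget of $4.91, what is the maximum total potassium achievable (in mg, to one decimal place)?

3842.1 mg

Potassium per dollar: spinach 782.5, whole-barley bread 288.9, bell pepper 223.6.
With no serving limits, spend the whole cost allowance on spinach: $4.91 / $0.80 × 626 mg = 3842.1 mg.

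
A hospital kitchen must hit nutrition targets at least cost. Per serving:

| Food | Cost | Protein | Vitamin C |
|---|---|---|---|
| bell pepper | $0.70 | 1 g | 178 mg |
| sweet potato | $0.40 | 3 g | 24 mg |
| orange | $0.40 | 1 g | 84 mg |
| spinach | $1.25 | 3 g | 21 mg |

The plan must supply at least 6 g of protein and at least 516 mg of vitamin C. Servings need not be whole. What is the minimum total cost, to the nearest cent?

Check every corner: each single food scaled to meet both minima, and each pair solved so both constraints bind.
bell pepper only: max(6/1, 516/178) = 6 servings → $4.20.
sweet potato only: max(6/3, 516/24) = 21.5 servings → $8.60.
orange only: max(6/1, 516/84) = 6.143 servings → $2.46.
spinach only: max(6/3, 516/21) = 24.57 servings → $30.71.
bell pepper + sweet potato with both tight: 2.753 servings and 1.082 servings → $2.36.
bell pepper + orange with both tight: 0.1277 servings and 5.872 servings → $2.44.
bell pepper + spinach with both tight: 2.772 servings and 1.076 servings → $3.29.
sweet potato + orange: the both-tight solution has a negative serving — not a feasible corner.
sweet potato + spinach: the both-tight solution has a negative serving — not a feasible corner.
orange + spinach: the both-tight solution has a negative serving — not a feasible corner.
Cheapest feasible corner: $2.36.

$2.36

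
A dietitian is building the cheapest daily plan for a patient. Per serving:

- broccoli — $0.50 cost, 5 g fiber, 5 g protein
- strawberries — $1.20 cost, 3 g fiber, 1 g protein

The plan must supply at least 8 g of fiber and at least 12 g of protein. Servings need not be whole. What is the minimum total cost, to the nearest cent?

broccoli only: max(8/5, 12/5) = 2.4 servings → $1.20.
strawberries only: max(8/3, 12/1) = 12 servings → $14.40.
broccoli + strawberries with both targets exact would need a negative amount; discard.
So the least-cost plan costs $1.20.

$1.20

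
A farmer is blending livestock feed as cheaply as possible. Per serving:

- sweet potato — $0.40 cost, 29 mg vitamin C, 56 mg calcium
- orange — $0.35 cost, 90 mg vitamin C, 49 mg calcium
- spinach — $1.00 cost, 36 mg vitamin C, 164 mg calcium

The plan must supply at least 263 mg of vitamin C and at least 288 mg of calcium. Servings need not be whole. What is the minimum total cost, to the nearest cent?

A basic optimal solution has at most two foods positive. Try each food alone and each pair with both targets met exactly.
sweet potato only: max(263/29, 288/56) = 9.069 servings → $3.63.
orange only: max(263/90, 288/49) = 5.878 servings → $2.06.
spinach only: max(263/36, 288/164) = 7.306 servings → $7.31.
sweet potato + orange with both tight: 3.601 servings and 1.762 servings → $2.06.
sweet potato + spinach with both targets exact would need a negative amount; discard.
orange + spinach with both tight: 2.521 servings and 1.003 servings → $1.89.
Cheapest feasible corner: $1.89.

$1.89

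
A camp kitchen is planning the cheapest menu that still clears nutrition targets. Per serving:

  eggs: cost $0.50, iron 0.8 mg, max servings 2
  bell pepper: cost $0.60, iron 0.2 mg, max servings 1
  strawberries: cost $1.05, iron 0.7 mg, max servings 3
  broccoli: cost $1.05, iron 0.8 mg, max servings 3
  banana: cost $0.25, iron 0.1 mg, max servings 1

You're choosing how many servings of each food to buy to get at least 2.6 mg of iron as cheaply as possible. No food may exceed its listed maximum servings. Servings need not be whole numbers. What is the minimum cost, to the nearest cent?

$2.31

Cost per mg of iron: eggs $0.6250, broccoli $1.3125, strawberries $1.5000, banana $2.5000, bell pepper $3.0000.
Take 2 servings of eggs: +1.6 mg iron for $1.00 (total $1.00, still need 1.0 mg).
Take 1.25 servings of broccoli: +1.0 mg iron for $1.31 (total $2.31, still need 0.0 mg).
Greedy by cheapest-per-mg is optimal for a single linear constraint, so the minimum cost is $2.31.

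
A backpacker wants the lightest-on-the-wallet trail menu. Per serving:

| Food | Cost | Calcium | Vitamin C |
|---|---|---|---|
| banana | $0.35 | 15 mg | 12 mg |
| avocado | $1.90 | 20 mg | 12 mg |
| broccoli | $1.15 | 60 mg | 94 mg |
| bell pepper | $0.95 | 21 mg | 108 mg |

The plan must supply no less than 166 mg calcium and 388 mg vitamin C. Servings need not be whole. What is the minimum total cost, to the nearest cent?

At the optimum either one food covers both requirements or two foods hit both targets exactly; no other combination can be cheaper.
banana only: max(166/15, 388/12) = 32.33 servings → $11.32.
avocado only: max(166/20, 388/12) = 32.33 servings → $61.43.
broccoli only: max(166/60, 388/94) = 4.128 servings → $4.75.
bell pepper only: max(166/21, 388/108) = 7.905 servings → $7.51.
banana + avocado with both targets exact would need a negative amount; discard.
banana + broccoli: intersection lies outside the first quadrant.
banana + bell pepper with both tight: 7.149 servings and 2.798 servings → $5.16.
avocado + broccoli: the both-tight solution has a negative serving — not a feasible corner.
avocado + bell pepper with both tight: 5.126 servings and 3.023 servings → $12.61.
broccoli + bell pepper with both tight: 2.17 servings and 1.704 servings → $4.11.
The minimum over all feasible corners is $4.11.

$4.11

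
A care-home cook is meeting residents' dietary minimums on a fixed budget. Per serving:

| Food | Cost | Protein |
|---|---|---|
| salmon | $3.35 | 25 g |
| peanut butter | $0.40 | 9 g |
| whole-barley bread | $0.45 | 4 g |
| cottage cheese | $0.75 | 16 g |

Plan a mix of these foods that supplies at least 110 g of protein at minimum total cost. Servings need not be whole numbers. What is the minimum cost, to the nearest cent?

$4.89

Cost per g of protein: peanut butter $0.0444, cottage cheese $0.0469, whole-barley bread $0.1125, salmon $0.1340.
With no serving limits, use only peanut butter: 110 g / 9 g = 12.22 servings × $0.40 = $4.89.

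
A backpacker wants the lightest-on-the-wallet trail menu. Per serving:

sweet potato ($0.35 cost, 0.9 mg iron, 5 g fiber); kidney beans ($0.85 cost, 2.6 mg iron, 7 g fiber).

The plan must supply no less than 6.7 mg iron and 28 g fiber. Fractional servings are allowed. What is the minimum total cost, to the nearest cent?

$2.41

The cheapest plan sits at a corner of the feasible region — with two constraints it uses at most two foods.
sweet potato only: max(6.7/0.9, 28/5) = 7.444 servings → $2.61.
kidney beans only: max(6.7/2.6, 28/7) = 4 servings → $3.40.
sweet potato + kidney beans with both tight: 3.866 servings and 1.239 servings → $2.41.
So the least-cost plan costs $2.41.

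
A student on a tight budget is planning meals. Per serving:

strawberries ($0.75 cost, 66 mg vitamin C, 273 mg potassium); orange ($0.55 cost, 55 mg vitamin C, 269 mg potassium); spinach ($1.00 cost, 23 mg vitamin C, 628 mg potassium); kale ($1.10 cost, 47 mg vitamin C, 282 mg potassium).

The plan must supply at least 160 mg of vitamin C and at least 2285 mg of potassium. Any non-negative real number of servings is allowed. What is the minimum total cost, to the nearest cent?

An LP optimum is at a vertex; with two nutrient constraints at most two foods are used. Check each candidate.
strawberries only: max(160/66, 2285/273) = 8.37 servings → $6.28.
orange only: max(160/55, 2285/269) = 8.494 servings → $4.67.
spinach only: max(160/23, 2285/628) = 6.957 servings → $6.96.
kale only: max(160/47, 2285/282) = 8.103 servings → $8.91.
strawberries + orange: intersection lies outside the first quadrant.
strawberries + spinach with both tight: 1.363 servings and 3.046 servings → $4.07.
strawberries + kale: intersection lies outside the first quadrant.
orange + spinach with both tight: 1.69 servings and 2.915 servings → $3.84.
orange + kale with both targets exact would need a negative amount; discard.
spinach + kale with both tight: 2.704 servings and 2.081 servings → $4.99.
The minimum over all feasible corners is $3.84.

$3.84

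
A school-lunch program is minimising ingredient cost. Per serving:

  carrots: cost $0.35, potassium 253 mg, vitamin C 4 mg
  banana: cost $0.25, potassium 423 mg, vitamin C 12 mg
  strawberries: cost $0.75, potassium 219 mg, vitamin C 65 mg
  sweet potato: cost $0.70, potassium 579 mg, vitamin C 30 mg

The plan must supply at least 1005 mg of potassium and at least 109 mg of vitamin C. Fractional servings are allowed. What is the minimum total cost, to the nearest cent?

With two linear requirements the optimum uses one or two foods; enumerate the corners.
carrots only: max(1005/253, 109/4) = 27.25 servings → $9.54.
banana only: max(1005/423, 109/12) = 9.083 servings → $2.27.
strawberries only: max(1005/219, 109/65) = 4.589 servings → $3.44.
sweet potato only: max(1005/579, 109/30) = 3.633 servings → $2.54.
carrots + banana with both targets exact would need a negative amount; discard.
carrots + strawberries with both tight: 2.663 servings and 1.513 servings → $2.07.
carrots + sweet potato: intersection lies outside the first quadrant.
banana + strawberries with both tight: 1.667 servings and 1.369 servings → $1.44.
banana + sweet potato with both targets exact would need a negative amount; discard.
strawberries + sweet potato with both tight: 1.061 servings and 1.334 servings → $1.73.
Cheapest feasible corner: $1.44.

$1.44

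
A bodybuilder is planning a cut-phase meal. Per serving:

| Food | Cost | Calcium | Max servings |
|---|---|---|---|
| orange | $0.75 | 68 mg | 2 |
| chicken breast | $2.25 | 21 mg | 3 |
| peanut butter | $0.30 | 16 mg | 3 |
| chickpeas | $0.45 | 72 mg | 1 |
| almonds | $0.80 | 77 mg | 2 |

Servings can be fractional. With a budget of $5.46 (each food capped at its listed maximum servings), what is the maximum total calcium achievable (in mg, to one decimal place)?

419.4 mg

Calcium per dollar: chickpeas 160, almonds 96.25, orange 90.67, peanut butter 53.33, chicken breast 9.333.
Take 1 serving of chickpeas: spends $0.45, +72.0 mg calcium (running total 72.0 mg).
Take 2 servings of almonds: spends $1.60, +154.0 mg calcium (running total 226.0 mg).
Take 2 servings of orange: spends $1.50, +136.0 mg calcium (running total 362.0 mg).
Take 3 servings of peanut butter: spends $0.90, +48.0 mg calcium (running total 410.0 mg).
Take 0.4489 servings of chicken breast: spends $1.01, +9.4 mg calcium (running total 419.4 mg).
Filling greedily by calcium-per-dollar is optimal for one linear limit, giving 419.4 mg.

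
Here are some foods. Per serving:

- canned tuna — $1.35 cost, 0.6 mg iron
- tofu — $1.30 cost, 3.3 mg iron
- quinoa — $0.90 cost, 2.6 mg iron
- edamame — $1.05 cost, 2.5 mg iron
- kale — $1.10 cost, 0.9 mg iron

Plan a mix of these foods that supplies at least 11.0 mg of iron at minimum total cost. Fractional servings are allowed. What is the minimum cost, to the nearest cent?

$3.81

Cost per mg of iron: quinoa $0.3462, tofu $0.3939, edamame $0.4200, kale $1.2222, canned tuna $2.2500.
With no serving limits, use only quinoa: 11.0 mg / 2.6 mg = 4.231 servings × $0.90 = $3.81.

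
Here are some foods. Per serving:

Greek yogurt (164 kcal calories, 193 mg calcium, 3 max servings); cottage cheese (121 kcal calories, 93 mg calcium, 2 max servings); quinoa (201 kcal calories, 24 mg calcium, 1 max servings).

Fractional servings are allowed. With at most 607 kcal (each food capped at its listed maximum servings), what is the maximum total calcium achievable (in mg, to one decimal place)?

667.4 mg

Calcium per kcal: Greek yogurt 1.177, cottage cheese 0.7686, quinoa 0.1194.
Take 3 servings of Greek yogurt: uses 492 kcal, +579.0 mg calcium (running total 579.0 mg).
Take 0.9504 servings of cottage cheese: uses 115 kcal, +88.4 mg calcium (running total 667.4 mg).
Greedy by best ratio exhausts the calories allowance optimally: 667.4 mg.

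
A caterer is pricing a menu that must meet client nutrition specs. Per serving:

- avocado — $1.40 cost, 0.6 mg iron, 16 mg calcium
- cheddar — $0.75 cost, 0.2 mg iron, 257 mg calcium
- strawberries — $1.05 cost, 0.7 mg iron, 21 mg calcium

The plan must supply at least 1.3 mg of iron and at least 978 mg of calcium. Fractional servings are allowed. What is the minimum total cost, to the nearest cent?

$3.63

Compare the cost at each extreme point of the feasible region.
avocado only: max(1.3/0.6, 978/16) = 61.12 servings → $85.58.
cheddar only: max(1.3/0.2, 978/257) = 6.5 servings → $4.88.
strawberries only: max(1.3/0.7, 978/21) = 46.57 servings → $48.90.
avocado + cheddar with both tight: 0.9172 servings and 3.748 servings → $4.10.
avocado + strawberries: intersection lies outside the first quadrant.
cheddar + strawberries with both tight: 3.741 servings and 0.7883 servings → $3.63.
Cheapest feasible corner: $3.63.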